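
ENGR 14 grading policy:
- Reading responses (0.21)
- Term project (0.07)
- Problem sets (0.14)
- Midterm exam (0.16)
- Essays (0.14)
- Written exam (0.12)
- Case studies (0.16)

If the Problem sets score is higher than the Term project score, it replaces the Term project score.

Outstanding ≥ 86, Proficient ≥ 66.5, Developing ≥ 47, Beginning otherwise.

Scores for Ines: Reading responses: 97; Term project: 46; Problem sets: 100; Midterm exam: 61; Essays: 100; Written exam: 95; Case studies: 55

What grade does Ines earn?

Proficient

Problem sets (100) > Term project (46), so Term project counts as 100.
Weighted total:
  Reading responses 97 × 0.21 = 20.37
  Term project 100 × 0.07 = 7
  Problem sets 100 × 0.14 = 14
  Midterm exam 61 × 0.16 = 9.76
  Essays 100 × 0.14 = 14
  Written exam 95 × 0.12 = 11.4
  Case studies 55 × 0.16 = 8.8
Sum = 85.33
85.33 is ≥ 66.5 and < 86 → Proficient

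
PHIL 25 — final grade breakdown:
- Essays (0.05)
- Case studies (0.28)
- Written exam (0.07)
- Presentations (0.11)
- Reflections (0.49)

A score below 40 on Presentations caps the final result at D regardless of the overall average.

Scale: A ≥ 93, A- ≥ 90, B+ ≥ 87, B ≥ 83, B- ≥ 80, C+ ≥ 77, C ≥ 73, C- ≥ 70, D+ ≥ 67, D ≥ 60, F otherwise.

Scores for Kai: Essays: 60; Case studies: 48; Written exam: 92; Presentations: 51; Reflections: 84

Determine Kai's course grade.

D+

Presentations score 51 ≥ 40: minimum met.
Weighted total:
  Essays 60 × 0.05 = 3
  Case studies 48 × 0.28 = 13.44
  Written exam 92 × 0.07 = 6.44
  Presentations 51 × 0.11 = 5.61
  Reflections 84 × 0.49 = 41.16
Sum = 69.65
69.65 is ≥ 67 and < 70 → D+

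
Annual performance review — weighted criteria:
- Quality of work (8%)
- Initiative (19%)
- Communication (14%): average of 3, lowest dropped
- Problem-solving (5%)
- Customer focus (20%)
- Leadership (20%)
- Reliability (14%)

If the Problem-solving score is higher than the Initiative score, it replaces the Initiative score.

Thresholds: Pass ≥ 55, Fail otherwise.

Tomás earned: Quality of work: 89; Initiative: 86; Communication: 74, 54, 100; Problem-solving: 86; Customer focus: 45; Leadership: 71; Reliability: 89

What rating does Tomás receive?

Pass

Communication: drop 54 → average of remaining 2 = 174/2 = 87
Problem-solving (86) ≤ Initiative (86), so Initiative stays at 86.
Weighted total:
  Quality of work 89 × 0.08 = 7.12
  Initiative 86 × 0.19 = 16.34
  Communication 87 × 0.14 = 12.18
  Problem-solving 86 × 0.05 = 4.3
  Customer focus 45 × 0.2 = 9
  Leadership 71 × 0.2 = 14.2
  Reliability 89 × 0.14 = 12.46
Sum = 75.6
75.6 ≥ 55 → Pass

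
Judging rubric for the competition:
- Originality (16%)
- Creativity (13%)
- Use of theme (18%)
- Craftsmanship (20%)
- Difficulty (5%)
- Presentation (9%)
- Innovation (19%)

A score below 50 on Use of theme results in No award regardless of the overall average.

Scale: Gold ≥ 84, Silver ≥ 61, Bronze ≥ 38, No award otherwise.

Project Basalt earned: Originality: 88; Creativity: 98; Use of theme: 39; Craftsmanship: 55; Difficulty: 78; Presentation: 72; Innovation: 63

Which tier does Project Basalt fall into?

No award

Use of theme score 39 < 50: minimum not met.
Weighted total:
  Originality 88 × 0.16 = 14.08
  Creativity 98 × 0.13 = 12.74
  Use of theme 39 × 0.18 = 7.02
  Craftsmanship 55 × 0.2 = 11
  Difficulty 78 × 0.05 = 3.9
  Presentation 72 × 0.09 = 6.48
  Innovation 63 × 0.19 = 11.97
Sum = 67.19
Because the Use of theme minimum was not met, the result is No award.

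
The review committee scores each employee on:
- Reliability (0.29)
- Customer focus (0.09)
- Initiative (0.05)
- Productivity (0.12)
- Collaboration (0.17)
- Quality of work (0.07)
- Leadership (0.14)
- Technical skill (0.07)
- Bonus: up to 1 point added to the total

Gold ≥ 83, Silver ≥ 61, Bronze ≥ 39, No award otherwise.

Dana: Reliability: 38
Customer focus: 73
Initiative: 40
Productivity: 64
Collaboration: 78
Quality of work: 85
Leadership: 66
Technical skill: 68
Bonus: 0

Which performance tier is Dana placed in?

Bronze

Weighted total:
  Reliability 38 × 0.29 = 11.02
  Customer focus 73 × 0.09 = 6.57
  Initiative 40 × 0.05 = 2
  Productivity 64 × 0.12 = 7.68
  Collaboration 78 × 0.17 = 13.26
  Quality of work 85 × 0.07 = 5.95
  Leadership 66 × 0.14 = 9.24
  Technical skill 68 × 0.07 = 4.76
Sum = 60.48
Bonus: 60.48 + 0 = 60.48
60.48 is ≥ 39 and < 61 → Bronze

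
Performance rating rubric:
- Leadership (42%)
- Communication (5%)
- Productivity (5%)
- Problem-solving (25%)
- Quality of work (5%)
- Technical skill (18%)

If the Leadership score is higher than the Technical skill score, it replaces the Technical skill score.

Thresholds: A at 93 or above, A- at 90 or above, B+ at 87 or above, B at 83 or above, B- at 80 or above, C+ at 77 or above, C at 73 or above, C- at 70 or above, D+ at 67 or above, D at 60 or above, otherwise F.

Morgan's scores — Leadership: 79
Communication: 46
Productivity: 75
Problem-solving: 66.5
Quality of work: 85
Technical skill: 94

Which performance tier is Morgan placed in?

Leadership (79) ≤ Technical skill (94), so Technical skill stays at 94.
Weighted total:
  Leadership 79 × 0.42 = 33.18
  Communication 46 × 0.05 = 2.3
  Productivity 75 × 0.05 = 3.75
  Problem-solving 66.5 × 0.25 = 16.625
  Quality of work 85 × 0.05 = 4.25
  Technical skill 94 × 0.18 = 16.92
Sum = 77.025
77.025 is ≥ 77 and < 80 → C+

C+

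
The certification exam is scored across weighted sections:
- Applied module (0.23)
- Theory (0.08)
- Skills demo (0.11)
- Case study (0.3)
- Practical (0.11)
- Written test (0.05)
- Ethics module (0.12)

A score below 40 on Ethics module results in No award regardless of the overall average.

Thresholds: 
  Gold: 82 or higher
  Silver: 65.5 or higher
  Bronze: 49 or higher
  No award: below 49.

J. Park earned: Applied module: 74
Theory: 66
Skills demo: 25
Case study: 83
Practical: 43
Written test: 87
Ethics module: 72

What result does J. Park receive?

Silver

Ethics module score 72 ≥ 40: minimum met.
Weighted total:
  Applied module 74 × 0.23 = 17.02
  Theory 66 × 0.08 = 5.28
  Skills demo 25 × 0.11 = 2.75
  Case study 83 × 0.3 = 24.9
  Practical 43 × 0.11 = 4.73
  Written test 87 × 0.05 = 4.35
  Ethics module 72 × 0.12 = 8.64
Sum = 67.67
67.67 is ≥ 65.5 and < 82 → Silver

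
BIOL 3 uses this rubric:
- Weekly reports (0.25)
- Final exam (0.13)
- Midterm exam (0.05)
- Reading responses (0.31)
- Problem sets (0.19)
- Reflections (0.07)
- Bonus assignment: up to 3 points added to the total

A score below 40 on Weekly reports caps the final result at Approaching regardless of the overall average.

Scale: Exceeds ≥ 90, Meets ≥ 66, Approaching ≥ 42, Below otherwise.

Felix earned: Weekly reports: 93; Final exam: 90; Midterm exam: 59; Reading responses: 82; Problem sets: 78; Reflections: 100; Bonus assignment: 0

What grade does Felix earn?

Weekly reports score 93 ≥ 40: minimum met.
Weighted total:
  Weekly reports 93 × 0.25 = 23.25
  Final exam 90 × 0.13 = 11.7
  Midterm exam 59 × 0.05 = 2.95
  Reading responses 82 × 0.31 = 25.42
  Problem sets 78 × 0.19 = 14.82
  Reflections 100 × 0.07 = 7
Sum = 85.14
Bonus assignment: 85.14 + 0 = 85.14
85.14 is ≥ 66 and < 90 → Meets

Meets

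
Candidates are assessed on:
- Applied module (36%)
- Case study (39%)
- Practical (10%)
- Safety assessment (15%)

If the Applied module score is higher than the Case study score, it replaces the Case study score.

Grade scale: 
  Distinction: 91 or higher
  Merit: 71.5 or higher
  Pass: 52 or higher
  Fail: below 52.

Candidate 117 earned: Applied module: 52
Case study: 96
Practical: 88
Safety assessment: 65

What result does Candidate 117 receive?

Applied module (52) ≤ Case study (96), so Case study stays at 96.
Weighted total:
  Applied module 52 × 0.36 = 18.72
  Case study 96 × 0.39 = 37.44
  Practical 88 × 0.1 = 8.8
  Safety assessment 65 × 0.15 = 9.75
Sum = 74.71
74.71 is ≥ 71.5 and < 91 → Merit

Merit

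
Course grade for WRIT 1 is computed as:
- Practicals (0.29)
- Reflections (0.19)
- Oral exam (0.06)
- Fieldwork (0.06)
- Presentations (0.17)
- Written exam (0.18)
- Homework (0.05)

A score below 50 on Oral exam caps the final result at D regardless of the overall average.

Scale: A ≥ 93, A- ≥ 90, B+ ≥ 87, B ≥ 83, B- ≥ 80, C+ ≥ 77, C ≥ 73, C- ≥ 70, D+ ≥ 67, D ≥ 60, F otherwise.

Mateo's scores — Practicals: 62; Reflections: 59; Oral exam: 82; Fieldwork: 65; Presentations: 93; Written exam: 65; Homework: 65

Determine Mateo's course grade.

D+

Oral exam score 82 ≥ 50: minimum met.
Weighted total:
  Practicals 62 × 0.29 = 17.98
  Reflections 59 × 0.19 = 11.21
  Oral exam 82 × 0.06 = 4.92
  Fieldwork 65 × 0.06 = 3.9
  Presentations 93 × 0.17 = 15.81
  Written exam 65 × 0.18 = 11.7
  Homework 65 × 0.05 = 3.25
Sum = 68.77
68.77 is ≥ 67 and < 70 → D+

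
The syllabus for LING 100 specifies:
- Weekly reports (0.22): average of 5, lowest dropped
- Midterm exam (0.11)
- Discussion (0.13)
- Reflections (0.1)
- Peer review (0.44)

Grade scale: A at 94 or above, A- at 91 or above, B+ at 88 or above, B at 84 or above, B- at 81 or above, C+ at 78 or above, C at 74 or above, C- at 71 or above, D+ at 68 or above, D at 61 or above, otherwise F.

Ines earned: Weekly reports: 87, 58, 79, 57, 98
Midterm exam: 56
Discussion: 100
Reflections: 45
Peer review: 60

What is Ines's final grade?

D

Weekly reports: drop 57 → average of remaining 4 = 322/4 = 80.5
Weighted total:
  Weekly reports 80.5 × 0.22 = 17.71
  Midterm exam 56 × 0.11 = 6.16
  Discussion 100 × 0.13 = 13
  Reflections 45 × 0.1 = 4.5
  Peer review 60 × 0.44 = 26.4
Sum = 67.77
67.77 is ≥ 61 and < 68 → D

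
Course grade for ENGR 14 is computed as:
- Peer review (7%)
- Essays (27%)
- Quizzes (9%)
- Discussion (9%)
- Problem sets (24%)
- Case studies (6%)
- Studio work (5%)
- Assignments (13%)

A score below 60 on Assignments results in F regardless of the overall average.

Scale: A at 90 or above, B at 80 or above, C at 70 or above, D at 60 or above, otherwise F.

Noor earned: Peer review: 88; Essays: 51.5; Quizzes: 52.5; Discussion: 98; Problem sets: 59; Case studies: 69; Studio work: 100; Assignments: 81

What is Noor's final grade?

D

Assignments score 81 ≥ 60: minimum met.
Weighted total:
  Peer review 88 × 0.07 = 6.16
  Essays 51.5 × 0.27 = 13.905
  Quizzes 52.5 × 0.09 = 4.725
  Discussion 98 × 0.09 = 8.82
  Problem sets 59 × 0.24 = 14.16
  Case studies 69 × 0.06 = 4.14
  Studio work 100 × 0.05 = 5
  Assignments 81 × 0.13 = 10.53
Sum = 67.44
67.44 is ≥ 60 and < 70 → D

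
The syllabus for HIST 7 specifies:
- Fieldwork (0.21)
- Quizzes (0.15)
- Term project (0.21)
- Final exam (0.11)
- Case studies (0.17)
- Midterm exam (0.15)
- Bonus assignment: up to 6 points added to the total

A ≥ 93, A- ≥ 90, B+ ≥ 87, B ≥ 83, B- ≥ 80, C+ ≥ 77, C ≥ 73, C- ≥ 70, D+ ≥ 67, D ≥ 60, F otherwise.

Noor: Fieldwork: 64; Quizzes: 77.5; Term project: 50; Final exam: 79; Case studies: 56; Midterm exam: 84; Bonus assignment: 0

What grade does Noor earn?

D

Weighted total:
  Fieldwork 64 × 0.21 = 13.44
  Quizzes 77.5 × 0.15 = 11.625
  Term project 50 × 0.21 = 10.5
  Final exam 79 × 0.11 = 8.69
  Case studies 56 × 0.17 = 9.52
  Midterm exam 84 × 0.15 = 12.6
Sum = 66.375
Bonus assignment: 66.375 + 0 = 66.375
66.375 is ≥ 60 and < 67 → D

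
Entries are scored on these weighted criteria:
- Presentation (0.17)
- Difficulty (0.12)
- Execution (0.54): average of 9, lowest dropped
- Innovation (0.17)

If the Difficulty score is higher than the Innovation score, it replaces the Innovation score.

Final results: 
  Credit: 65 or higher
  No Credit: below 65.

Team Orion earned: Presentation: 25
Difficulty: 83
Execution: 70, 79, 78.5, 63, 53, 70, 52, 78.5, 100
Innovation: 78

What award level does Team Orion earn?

Execution: drop 52 → average of remaining 8 = 592/8 = 74
Difficulty (83) > Innovation (78), so Innovation counts as 83.
Weighted total:
  Presentation 25 × 0.17 = 4.25
  Difficulty 83 × 0.12 = 9.96
  Execution 74 × 0.54 = 39.96
  Innovation 83 × 0.17 = 14.11
Sum = 68.28
68.28 ≥ 65 → Credit

Credit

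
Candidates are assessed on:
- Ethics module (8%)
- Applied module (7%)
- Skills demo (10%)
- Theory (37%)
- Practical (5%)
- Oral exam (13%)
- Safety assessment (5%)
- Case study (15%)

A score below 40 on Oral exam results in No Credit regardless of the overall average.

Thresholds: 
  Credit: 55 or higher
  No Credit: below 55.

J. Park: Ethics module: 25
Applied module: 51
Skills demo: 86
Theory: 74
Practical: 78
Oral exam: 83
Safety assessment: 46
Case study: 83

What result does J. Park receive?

Oral exam score 83 ≥ 40: minimum met.
Weighted total:
  Ethics module 25 × 0.08 = 2
  Applied module 51 × 0.07 = 3.57
  Skills demo 86 × 0.1 = 8.6
  Theory 74 × 0.37 = 27.38
  Practical 78 × 0.05 = 3.9
  Oral exam 83 × 0.13 = 10.79
  Safety assessment 46 × 0.05 = 2.3
  Case study 83 × 0.15 = 12.45
Sum = 70.99
70.99 ≥ 55 → Credit

Credit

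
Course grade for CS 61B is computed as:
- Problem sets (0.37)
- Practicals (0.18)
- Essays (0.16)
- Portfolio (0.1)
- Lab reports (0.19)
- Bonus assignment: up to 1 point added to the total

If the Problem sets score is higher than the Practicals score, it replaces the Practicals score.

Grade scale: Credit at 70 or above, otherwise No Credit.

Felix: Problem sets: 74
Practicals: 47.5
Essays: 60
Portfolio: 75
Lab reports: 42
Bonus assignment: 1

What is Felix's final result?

No Credit

Problem sets (74) > Practicals (47.5), so Practicals counts as 74.
Weighted total:
  Problem sets 74 × 0.37 = 27.38
  Practicals 74 × 0.18 = 13.32
  Essays 60 × 0.16 = 9.6
  Portfolio 75 × 0.1 = 7.5
  Lab reports 42 × 0.19 = 7.98
Sum = 65.78
Bonus assignment: 65.78 + 1 = 66.78
66.78 < 70 → No Credit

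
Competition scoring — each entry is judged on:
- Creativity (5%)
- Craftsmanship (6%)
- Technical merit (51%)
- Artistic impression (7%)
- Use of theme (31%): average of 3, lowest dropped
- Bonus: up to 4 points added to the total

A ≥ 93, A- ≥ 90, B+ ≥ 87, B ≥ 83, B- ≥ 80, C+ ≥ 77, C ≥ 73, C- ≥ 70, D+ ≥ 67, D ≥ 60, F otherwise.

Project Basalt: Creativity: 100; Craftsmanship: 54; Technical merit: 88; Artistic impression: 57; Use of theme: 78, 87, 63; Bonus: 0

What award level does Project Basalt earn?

B-

Use of theme: drop 63 → average of remaining 2 = 165/2 = 82.5
Weighted total:
  Creativity 100 × 0.05 = 5
  Craftsmanship 54 × 0.06 = 3.24
  Technical merit 88 × 0.51 = 44.88
  Artistic impression 57 × 0.07 = 3.99
  Use of theme 82.5 × 0.31 = 25.575
Sum = 82.685
Bonus: 82.685 + 0 = 82.685
82.685 is ≥ 80 and < 83 → B-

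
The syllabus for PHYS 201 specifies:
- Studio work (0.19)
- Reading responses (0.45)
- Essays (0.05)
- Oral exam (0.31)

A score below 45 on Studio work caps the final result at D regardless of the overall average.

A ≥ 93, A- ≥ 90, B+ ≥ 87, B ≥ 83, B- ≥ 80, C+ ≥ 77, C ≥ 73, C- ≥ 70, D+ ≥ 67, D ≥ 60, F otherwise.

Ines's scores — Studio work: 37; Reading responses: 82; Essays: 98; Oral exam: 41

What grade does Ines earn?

D

Studio work score 37 < 45: minimum not met.
Weighted total:
  Studio work 37 × 0.19 = 7.03
  Reading responses 82 × 0.45 = 36.9
  Essays 98 × 0.05 = 4.9
  Oral exam 41 × 0.31 = 12.71
Sum = 61.54
61.54 would be D; cap at D applies → D.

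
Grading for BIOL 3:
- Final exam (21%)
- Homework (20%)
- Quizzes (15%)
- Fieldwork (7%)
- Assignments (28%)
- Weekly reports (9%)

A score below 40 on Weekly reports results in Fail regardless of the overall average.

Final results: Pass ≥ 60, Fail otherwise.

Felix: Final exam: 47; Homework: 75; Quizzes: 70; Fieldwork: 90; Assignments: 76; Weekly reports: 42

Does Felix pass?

Weekly reports score 42 ≥ 40: minimum met.
Weighted total:
  Final exam 47 × 0.21 = 9.87
  Homework 75 × 0.2 = 15
  Quizzes 70 × 0.15 = 10.5
  Fieldwork 90 × 0.07 = 6.3
  Assignments 76 × 0.28 = 21.28
  Weekly reports 42 × 0.09 = 3.78
Sum = 66.73
66.73 ≥ 60 → Pass

Pass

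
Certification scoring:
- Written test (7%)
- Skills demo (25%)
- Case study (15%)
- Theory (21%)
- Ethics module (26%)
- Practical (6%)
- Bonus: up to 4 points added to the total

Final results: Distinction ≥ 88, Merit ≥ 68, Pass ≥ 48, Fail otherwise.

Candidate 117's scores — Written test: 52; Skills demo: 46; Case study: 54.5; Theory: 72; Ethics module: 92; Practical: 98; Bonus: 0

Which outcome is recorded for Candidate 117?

Merit

Weighted total:
  Written test 52 × 0.07 = 3.64
  Skills demo 46 × 0.25 = 11.5
  Case study 54.5 × 0.15 = 8.175
  Theory 72 × 0.21 = 15.12
  Ethics module 92 × 0.26 = 23.92
  Practical 98 × 0.06 = 5.88
Sum = 68.235
Bonus: 68.235 + 0 = 68.235
68.235 is ≥ 68 and < 88 → Merit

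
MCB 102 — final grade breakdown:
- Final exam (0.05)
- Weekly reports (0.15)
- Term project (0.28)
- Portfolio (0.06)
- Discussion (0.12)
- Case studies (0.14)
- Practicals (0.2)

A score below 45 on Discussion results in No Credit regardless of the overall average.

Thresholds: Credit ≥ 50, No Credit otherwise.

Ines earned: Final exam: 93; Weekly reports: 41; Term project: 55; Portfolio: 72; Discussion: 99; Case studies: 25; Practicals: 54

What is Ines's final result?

Discussion score 99 ≥ 45: minimum met.
Weighted total:
  Final exam 93 × 0.05 = 4.65
  Weekly reports 41 × 0.15 = 6.15
  Term project 55 × 0.28 = 15.4
  Portfolio 72 × 0.06 = 4.32
  Discussion 99 × 0.12 = 11.88
  Case studies 25 × 0.14 = 3.5
  Practicals 54 × 0.2 = 10.8
Sum = 56.7
56.7 ≥ 50 → Credit

Credit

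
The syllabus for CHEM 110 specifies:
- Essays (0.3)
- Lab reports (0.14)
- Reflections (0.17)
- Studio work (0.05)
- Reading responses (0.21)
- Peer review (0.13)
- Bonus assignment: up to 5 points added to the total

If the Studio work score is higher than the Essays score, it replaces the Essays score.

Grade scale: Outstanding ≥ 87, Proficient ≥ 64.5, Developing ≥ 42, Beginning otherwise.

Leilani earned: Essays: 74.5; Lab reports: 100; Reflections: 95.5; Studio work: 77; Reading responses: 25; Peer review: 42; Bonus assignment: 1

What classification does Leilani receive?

Studio work (77) > Essays (74.5), so Essays counts as 77.
Weighted total:
  Essays 77 × 0.3 = 23.1
  Lab reports 100 × 0.14 = 14
  Reflections 95.5 × 0.17 = 16.235
  Studio work 77 × 0.05 = 3.85
  Reading responses 25 × 0.21 = 5.25
  Peer review 42 × 0.13 = 5.46
Sum = 67.895
Bonus assignment: 67.895 + 1 = 68.895
68.895 is ≥ 64.5 and < 87 → Proficient

Proficient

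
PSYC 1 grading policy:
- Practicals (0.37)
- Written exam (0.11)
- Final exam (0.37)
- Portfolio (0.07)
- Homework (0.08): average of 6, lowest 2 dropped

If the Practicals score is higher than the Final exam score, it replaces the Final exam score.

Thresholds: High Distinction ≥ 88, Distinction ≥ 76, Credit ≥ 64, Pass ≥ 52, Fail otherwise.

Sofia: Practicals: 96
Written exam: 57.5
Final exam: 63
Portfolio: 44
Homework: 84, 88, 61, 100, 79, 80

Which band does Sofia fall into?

Homework: drop 61, 79 → average of remaining 4 = 352/4 = 88
Practicals (96) > Final exam (63), so Final exam counts as 96.
Weighted total:
  Practicals 96 × 0.37 = 35.52
  Written exam 57.5 × 0.11 = 6.325
  Final exam 96 × 0.37 = 35.52
  Portfolio 44 × 0.07 = 3.08
  Homework 88 × 0.08 = 7.04
Sum = 87.485
87.485 is ≥ 76 and < 88 → Distinction

Distinction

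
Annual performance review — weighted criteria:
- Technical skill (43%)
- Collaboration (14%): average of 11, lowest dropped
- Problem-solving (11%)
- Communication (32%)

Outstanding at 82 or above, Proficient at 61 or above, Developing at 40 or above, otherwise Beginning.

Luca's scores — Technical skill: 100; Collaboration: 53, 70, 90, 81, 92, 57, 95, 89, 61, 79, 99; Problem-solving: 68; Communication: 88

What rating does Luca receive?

Outstanding

Collaboration: drop 53 → average of remaining 10 = 813/10 = 81.3
Weighted total:
  Technical skill 100 × 0.43 = 43
  Collaboration 81.3 × 0.14 = 11.382
  Problem-solving 68 × 0.11 = 7.48
  Communication 88 × 0.32 = 28.16
Sum = 90.022
90.022 ≥ 82 → Outstanding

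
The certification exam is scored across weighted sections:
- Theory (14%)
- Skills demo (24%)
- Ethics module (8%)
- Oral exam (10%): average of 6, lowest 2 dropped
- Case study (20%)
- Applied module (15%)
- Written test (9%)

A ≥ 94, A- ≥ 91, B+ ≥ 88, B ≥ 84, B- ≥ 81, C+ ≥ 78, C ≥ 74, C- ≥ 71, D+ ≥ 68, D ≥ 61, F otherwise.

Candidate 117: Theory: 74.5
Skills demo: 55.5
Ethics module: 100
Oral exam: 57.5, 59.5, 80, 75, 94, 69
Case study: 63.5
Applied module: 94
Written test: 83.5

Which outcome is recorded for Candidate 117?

C

Oral exam: drop 57.5, 59.5 → average of remaining 4 = 318/4 = 79.5
Weighted total:
  Theory 74.5 × 0.14 = 10.43
  Skills demo 55.5 × 0.24 = 13.32
  Ethics module 100 × 0.08 = 8
  Oral exam 79.5 × 0.1 = 7.95
  Case study 63.5 × 0.2 = 12.7
  Applied module 94 × 0.15 = 14.1
  Written test 83.5 × 0.09 = 7.515
Sum = 74.015
74.015 is ≥ 74 and < 78 → C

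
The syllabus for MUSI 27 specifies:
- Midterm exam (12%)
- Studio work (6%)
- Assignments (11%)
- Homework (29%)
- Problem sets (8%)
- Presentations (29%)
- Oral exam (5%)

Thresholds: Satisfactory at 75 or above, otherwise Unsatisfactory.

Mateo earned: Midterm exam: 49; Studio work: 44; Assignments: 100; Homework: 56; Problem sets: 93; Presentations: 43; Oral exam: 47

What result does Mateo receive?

Weighted total:
  Midterm exam 49 × 0.12 = 5.88
  Studio work 44 × 0.06 = 2.64
  Assignments 100 × 0.11 = 11
  Homework 56 × 0.29 = 16.24
  Problem sets 93 × 0.08 = 7.44
  Presentations 43 × 0.29 = 12.47
  Oral exam 47 × 0.05 = 2.35
Sum = 58.02
58.02 < 75 → Unsatisfactory

Unsatisfactory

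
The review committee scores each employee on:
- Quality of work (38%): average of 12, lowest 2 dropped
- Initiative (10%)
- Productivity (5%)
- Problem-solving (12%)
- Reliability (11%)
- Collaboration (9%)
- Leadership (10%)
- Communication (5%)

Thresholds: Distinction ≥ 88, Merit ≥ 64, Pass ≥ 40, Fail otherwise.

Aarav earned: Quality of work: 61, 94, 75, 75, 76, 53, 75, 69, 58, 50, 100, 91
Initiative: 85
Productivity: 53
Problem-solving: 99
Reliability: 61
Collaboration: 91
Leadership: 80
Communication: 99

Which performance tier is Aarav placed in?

Merit

Quality of work: drop 50, 53 → average of remaining 10 = 774/10 = 77.4
Weighted total:
  Quality of work 77.4 × 0.38 = 29.412
  Initiative 85 × 0.1 = 8.5
  Productivity 53 × 0.05 = 2.65
  Problem-solving 99 × 0.12 = 11.88
  Reliability 61 × 0.11 = 6.71
  Collaboration 91 × 0.09 = 8.19
  Leadership 80 × 0.1 = 8
  Communication 99 × 0.05 = 4.95
Sum = 80.292
80.292 is ≥ 64 and < 88 → Merit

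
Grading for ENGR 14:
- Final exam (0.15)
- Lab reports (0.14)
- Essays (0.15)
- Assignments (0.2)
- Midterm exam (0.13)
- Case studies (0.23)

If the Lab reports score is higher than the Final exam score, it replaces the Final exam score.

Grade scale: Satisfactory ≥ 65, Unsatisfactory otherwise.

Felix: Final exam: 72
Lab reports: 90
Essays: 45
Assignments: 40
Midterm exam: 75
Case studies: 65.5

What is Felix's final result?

Satisfactory

Lab reports (90) > Final exam (72), so Final exam counts as 90.
Weighted total:
  Final exam 90 × 0.15 = 13.5
  Lab reports 90 × 0.14 = 12.6
  Essays 45 × 0.15 = 6.75
  Assignments 40 × 0.2 = 8
  Midterm exam 75 × 0.13 = 9.75
  Case studies 65.5 × 0.23 = 15.065
Sum = 65.665
65.665 ≥ 65 → Satisfactory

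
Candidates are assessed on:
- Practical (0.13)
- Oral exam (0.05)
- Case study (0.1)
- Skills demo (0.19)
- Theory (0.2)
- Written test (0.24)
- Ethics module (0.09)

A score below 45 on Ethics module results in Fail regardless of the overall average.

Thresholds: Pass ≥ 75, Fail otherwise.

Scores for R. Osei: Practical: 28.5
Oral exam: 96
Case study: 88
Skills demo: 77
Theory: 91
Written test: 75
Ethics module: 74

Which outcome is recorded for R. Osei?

Ethics module score 74 ≥ 45: minimum met.
Weighted total:
  Practical 28.5 × 0.13 = 3.705
  Oral exam 96 × 0.05 = 4.8
  Case study 88 × 0.1 = 8.8
  Skills demo 77 × 0.19 = 14.63
  Theory 91 × 0.2 = 18.2
  Written test 75 × 0.24 = 18
  Ethics module 74 × 0.09 = 6.66
Sum = 74.795
74.795 < 75 → Fail

Fail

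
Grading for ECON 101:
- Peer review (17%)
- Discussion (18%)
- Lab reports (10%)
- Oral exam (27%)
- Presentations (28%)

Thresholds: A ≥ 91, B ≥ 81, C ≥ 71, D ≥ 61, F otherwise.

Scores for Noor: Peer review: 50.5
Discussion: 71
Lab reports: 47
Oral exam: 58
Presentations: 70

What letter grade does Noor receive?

Weighted total:
  Peer review 50.5 × 0.17 = 8.585
  Discussion 71 × 0.18 = 12.78
  Lab reports 47 × 0.1 = 4.7
  Oral exam 58 × 0.27 = 15.66
  Presentations 70 × 0.28 = 19.6
Sum = 61.325
61.325 is ≥ 61 and < 71 → D

D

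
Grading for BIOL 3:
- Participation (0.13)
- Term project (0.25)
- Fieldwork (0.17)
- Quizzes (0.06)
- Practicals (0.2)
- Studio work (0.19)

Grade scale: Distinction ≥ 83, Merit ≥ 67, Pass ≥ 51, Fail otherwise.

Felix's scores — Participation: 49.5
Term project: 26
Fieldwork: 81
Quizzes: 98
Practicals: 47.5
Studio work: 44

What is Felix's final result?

Fail

Weighted total:
  Participation 49.5 × 0.13 = 6.435
  Term project 26 × 0.25 = 6.5
  Fieldwork 81 × 0.17 = 13.77
  Quizzes 98 × 0.06 = 5.88
  Practicals 47.5 × 0.2 = 9.5
  Studio work 44 × 0.19 = 8.36
Sum = 50.445
50.445 < 51 → Fail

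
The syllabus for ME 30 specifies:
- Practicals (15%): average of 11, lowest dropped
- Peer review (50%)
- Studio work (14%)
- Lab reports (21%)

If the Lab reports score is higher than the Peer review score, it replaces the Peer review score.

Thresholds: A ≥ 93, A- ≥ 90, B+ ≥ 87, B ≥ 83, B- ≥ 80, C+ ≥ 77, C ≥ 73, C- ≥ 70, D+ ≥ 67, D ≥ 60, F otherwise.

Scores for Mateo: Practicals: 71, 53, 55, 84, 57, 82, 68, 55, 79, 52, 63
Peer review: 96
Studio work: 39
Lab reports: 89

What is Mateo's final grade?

Practicals: drop 52 → average of remaining 10 = 667/10 = 66.7
Lab reports (89) ≤ Peer review (96), so Peer review stays at 96.
Weighted total:
  Practicals 66.7 × 0.15 = 10.005
  Peer review 96 × 0.5 = 48
  Studio work 39 × 0.14 = 5.46
  Lab reports 89 × 0.21 = 18.69
Sum = 82.155
82.155 is ≥ 80 and < 83 → B-

B-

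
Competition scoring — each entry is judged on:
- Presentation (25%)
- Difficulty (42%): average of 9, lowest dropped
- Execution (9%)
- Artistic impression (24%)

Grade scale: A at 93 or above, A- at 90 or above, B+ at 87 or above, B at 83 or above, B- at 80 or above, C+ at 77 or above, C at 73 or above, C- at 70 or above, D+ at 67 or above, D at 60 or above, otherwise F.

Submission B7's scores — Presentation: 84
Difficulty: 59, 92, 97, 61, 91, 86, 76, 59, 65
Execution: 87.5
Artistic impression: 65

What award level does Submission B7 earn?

C+

Difficulty: drop 59 → average of remaining 8 = 627/8 = 78.375
Weighted total:
  Presentation 84 × 0.25 = 21
  Difficulty 78.375 × 0.42 = 32.9175
  Execution 87.5 × 0.09 = 7.875
  Artistic impression 65 × 0.24 = 15.6
Sum = 77.3925
77.3925 is ≥ 77 and < 80 → C+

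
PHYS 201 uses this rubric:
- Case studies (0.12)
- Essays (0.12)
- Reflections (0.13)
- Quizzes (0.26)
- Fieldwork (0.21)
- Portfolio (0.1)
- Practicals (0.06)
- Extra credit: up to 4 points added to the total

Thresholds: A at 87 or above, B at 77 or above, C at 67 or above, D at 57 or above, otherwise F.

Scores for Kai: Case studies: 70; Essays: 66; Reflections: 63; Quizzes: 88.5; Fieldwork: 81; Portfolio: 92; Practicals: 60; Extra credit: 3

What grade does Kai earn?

Weighted total:
  Case studies 70 × 0.12 = 8.4
  Essays 66 × 0.12 = 7.92
  Reflections 63 × 0.13 = 8.19
  Quizzes 88.5 × 0.26 = 23.01
  Fieldwork 81 × 0.21 = 17.01
  Portfolio 92 × 0.1 = 9.2
  Practicals 60 × 0.06 = 3.6
Sum = 77.33
Extra credit: 77.33 + 3 = 80.33
80.33 is ≥ 77 and < 87 → B

B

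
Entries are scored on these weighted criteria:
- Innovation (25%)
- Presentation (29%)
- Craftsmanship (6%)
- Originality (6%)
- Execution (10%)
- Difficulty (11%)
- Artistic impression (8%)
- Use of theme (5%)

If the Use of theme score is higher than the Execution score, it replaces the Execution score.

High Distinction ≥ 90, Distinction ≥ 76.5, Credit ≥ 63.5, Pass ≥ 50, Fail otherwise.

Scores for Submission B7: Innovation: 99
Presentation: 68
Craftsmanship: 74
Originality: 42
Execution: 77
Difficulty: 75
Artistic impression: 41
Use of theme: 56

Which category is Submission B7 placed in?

Credit

Use of theme (56) ≤ Execution (77), so Execution stays at 77.
Weighted total:
  Innovation 99 × 0.25 = 24.75
  Presentation 68 × 0.29 = 19.72
  Craftsmanship 74 × 0.06 = 4.44
  Originality 42 × 0.06 = 2.52
  Execution 77 × 0.1 = 7.7
  Difficulty 75 × 0.11 = 8.25
  Artistic impression 41 × 0.08 = 3.28
  Use of theme 56 × 0.05 = 2.8
Sum = 73.46
73.46 is ≥ 63.5 and < 76.5 → Credit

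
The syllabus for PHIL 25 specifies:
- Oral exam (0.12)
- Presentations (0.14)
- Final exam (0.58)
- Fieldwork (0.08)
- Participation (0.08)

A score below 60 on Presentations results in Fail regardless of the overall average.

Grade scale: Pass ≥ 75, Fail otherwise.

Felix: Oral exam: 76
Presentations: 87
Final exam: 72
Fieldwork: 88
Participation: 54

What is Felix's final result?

Presentations score 87 ≥ 60: minimum met.
Weighted total:
  Oral exam 76 × 0.12 = 9.12
  Presentations 87 × 0.14 = 12.18
  Final exam 72 × 0.58 = 41.76
  Fieldwork 88 × 0.08 = 7.04
  Participation 54 × 0.08 = 4.32
Sum = 74.42
74.42 < 75 → Fail

Fail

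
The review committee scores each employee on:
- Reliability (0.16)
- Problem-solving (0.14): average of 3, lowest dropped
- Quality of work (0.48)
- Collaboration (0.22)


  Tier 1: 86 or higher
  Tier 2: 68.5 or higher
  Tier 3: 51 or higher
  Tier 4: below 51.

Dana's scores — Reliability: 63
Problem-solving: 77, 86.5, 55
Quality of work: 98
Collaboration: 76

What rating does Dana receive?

Tier 2

Problem-solving: drop 55 → average of remaining 2 = 163.5/2 = 81.75
Weighted total:
  Reliability 63 × 0.16 = 10.08
  Problem-solving 81.75 × 0.14 = 11.445
  Quality of work 98 × 0.48 = 47.04
  Collaboration 76 × 0.22 = 16.72
Sum = 85.285
85.285 is ≥ 68.5 and < 86 → Tier 2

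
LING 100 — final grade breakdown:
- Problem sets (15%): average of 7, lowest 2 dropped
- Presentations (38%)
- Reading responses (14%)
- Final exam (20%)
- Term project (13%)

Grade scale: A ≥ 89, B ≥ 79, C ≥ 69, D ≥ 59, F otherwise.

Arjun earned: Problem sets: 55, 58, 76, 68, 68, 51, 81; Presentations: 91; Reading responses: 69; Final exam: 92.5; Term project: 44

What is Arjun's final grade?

Problem sets: drop 51, 55 → average of remaining 5 = 351/5 = 70.2
Weighted total:
  Problem sets 70.2 × 0.15 = 10.53
  Presentations 91 × 0.38 = 34.58
  Reading responses 69 × 0.14 = 9.66
  Final exam 92.5 × 0.2 = 18.5
  Term project 44 × 0.13 = 5.72
Sum = 78.99
78.99 is ≥ 69 and < 79 → C

C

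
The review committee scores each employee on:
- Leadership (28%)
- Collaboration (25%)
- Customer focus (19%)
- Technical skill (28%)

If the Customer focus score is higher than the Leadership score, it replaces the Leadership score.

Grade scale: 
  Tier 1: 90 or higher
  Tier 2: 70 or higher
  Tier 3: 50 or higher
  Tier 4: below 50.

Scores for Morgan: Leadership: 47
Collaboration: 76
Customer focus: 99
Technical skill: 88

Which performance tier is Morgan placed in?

Customer focus (99) > Leadership (47), so Leadership counts as 99.
Weighted total:
  Leadership 99 × 0.28 = 27.72
  Collaboration 76 × 0.25 = 19
  Customer focus 99 × 0.19 = 18.81
  Technical skill 88 × 0.28 = 24.64
Sum = 90.17
90.17 ≥ 90 → Tier 1

Tier 1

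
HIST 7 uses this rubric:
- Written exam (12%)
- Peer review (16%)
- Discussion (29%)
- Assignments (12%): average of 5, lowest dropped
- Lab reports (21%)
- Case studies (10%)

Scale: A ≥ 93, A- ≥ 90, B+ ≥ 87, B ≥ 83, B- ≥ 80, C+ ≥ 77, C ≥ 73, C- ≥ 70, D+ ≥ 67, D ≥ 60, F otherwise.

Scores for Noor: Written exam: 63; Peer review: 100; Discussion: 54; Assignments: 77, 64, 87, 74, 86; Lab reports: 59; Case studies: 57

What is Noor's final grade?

Assignments: drop 64 → average of remaining 4 = 324/4 = 81
Weighted total:
  Written exam 63 × 0.12 = 7.56
  Peer review 100 × 0.16 = 16
  Discussion 54 × 0.29 = 15.66
  Assignments 81 × 0.12 = 9.72
  Lab reports 59 × 0.21 = 12.39
  Case studies 57 × 0.1 = 5.7
Sum = 67.03
67.03 is ≥ 67 and < 70 → D+

D+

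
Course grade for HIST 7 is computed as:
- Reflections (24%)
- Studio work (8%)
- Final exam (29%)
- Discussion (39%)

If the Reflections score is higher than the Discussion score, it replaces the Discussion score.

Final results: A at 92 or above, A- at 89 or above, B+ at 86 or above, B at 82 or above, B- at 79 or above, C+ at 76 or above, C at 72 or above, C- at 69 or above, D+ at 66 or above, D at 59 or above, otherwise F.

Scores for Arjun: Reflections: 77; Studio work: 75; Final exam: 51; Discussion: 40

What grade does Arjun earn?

C-

Reflections (77) > Discussion (40), so Discussion counts as 77.
Weighted total:
  Reflections 77 × 0.24 = 18.48
  Studio work 75 × 0.08 = 6
  Final exam 51 × 0.29 = 14.79
  Discussion 77 × 0.39 = 30.03
Sum = 69.3
69.3 is ≥ 69 and < 72 → C-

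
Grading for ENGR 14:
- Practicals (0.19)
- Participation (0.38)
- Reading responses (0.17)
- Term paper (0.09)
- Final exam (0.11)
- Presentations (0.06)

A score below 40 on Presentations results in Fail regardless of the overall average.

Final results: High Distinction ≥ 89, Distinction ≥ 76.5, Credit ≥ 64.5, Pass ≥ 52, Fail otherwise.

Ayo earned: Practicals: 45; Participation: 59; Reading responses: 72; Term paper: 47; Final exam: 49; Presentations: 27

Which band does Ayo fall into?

Fail

Presentations score 27 < 40: minimum not met.
Weighted total:
  Practicals 45 × 0.19 = 8.55
  Participation 59 × 0.38 = 22.42
  Reading responses 72 × 0.17 = 12.24
  Term paper 47 × 0.09 = 4.23
  Final exam 49 × 0.11 = 5.39
  Presentations 27 × 0.06 = 1.62
Sum = 54.45
Because the Presentations minimum was not met, the result is Fail.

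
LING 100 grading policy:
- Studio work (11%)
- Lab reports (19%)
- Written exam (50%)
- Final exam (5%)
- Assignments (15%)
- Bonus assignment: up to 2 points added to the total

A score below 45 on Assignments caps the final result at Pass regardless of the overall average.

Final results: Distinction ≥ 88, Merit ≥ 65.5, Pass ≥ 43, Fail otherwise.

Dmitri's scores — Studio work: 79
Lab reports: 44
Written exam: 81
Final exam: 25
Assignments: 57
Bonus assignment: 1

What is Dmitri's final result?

Assignments score 57 ≥ 45: minimum met.
Weighted total:
  Studio work 79 × 0.11 = 8.69
  Lab reports 44 × 0.19 = 8.36
  Written exam 81 × 0.5 = 40.5
  Final exam 25 × 0.05 = 1.25
  Assignments 57 × 0.15 = 8.55
Sum = 67.35
Bonus assignment: 67.35 + 1 = 68.35
68.35 is ≥ 65.5 and < 88 → Merit

Merit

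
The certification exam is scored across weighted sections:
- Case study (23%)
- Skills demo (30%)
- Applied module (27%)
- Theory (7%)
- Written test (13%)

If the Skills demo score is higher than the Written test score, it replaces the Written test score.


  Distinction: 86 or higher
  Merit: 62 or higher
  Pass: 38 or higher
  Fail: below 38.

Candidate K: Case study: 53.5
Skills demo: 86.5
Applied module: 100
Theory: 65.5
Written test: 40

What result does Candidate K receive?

Merit

Skills demo (86.5) > Written test (40), so Written test counts as 86.5.
Weighted total:
  Case study 53.5 × 0.23 = 12.305
  Skills demo 86.5 × 0.3 = 25.95
  Applied module 100 × 0.27 = 27
  Theory 65.5 × 0.07 = 4.585
  Written test 86.5 × 0.13 = 11.245
Sum = 81.085
81.085 is ≥ 62 and < 86 → Merit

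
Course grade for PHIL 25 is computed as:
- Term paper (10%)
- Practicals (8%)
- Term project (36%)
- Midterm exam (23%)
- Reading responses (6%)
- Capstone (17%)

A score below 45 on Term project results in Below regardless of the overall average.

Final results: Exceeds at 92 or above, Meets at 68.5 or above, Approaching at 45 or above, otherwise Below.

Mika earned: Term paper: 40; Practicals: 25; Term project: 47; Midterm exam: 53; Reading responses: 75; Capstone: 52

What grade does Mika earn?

Approaching

Term project score 47 ≥ 45: minimum met.
Weighted total:
  Term paper 40 × 0.1 = 4
  Practicals 25 × 0.08 = 2
  Term project 47 × 0.36 = 16.92
  Midterm exam 53 × 0.23 = 12.19
  Reading responses 75 × 0.06 = 4.5
  Capstone 52 × 0.17 = 8.84
Sum = 48.45
48.45 is ≥ 45 and < 68.5 → Approaching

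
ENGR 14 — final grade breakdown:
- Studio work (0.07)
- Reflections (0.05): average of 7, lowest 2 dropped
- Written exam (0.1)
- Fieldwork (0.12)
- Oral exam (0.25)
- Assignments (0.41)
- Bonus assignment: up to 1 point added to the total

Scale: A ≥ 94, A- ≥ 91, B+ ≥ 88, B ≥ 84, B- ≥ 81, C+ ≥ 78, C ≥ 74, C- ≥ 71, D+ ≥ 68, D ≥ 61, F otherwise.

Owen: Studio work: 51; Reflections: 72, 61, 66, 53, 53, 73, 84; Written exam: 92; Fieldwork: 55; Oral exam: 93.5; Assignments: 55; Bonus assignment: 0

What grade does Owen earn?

Reflections: drop 53, 53 → average of remaining 5 = 356/5 = 71.2
Weighted total:
  Studio work 51 × 0.07 = 3.57
  Reflections 71.2 × 0.05 = 3.56
  Written exam 92 × 0.1 = 9.2
  Fieldwork 55 × 0.12 = 6.6
  Oral exam 93.5 × 0.25 = 23.375
  Assignments 55 × 0.41 = 22.55
Sum = 68.855
Bonus assignment: 68.855 + 0 = 68.855
68.855 is ≥ 68 and < 71 → D+

D+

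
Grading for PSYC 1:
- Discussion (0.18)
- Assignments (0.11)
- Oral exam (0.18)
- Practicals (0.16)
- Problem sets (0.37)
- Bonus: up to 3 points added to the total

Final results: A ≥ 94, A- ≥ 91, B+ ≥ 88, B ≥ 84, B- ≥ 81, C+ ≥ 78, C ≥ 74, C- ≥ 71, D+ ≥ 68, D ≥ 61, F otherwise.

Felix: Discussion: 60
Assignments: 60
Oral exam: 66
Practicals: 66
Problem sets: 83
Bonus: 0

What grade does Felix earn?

D+

Weighted total:
  Discussion 60 × 0.18 = 10.8
  Assignments 60 × 0.11 = 6.6
  Oral exam 66 × 0.18 = 11.88
  Practicals 66 × 0.16 = 10.56
  Problem sets 83 × 0.37 = 30.71
Sum = 70.55
Bonus: 70.55 + 0 = 70.55
70.55 is ≥ 68 and < 71 → D+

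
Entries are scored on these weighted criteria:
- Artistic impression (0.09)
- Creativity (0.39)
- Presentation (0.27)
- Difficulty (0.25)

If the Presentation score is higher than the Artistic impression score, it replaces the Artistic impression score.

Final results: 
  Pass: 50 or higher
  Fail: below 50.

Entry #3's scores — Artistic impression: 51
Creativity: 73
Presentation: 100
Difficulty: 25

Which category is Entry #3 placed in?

Pass

Presentation (100) > Artistic impression (51), so Artistic impression counts as 100.
Weighted total:
  Artistic impression 100 × 0.09 = 9
  Creativity 73 × 0.39 = 28.47
  Presentation 100 × 0.27 = 27
  Difficulty 25 × 0.25 = 6.25
Sum = 70.72
70.72 ≥ 50 → Pass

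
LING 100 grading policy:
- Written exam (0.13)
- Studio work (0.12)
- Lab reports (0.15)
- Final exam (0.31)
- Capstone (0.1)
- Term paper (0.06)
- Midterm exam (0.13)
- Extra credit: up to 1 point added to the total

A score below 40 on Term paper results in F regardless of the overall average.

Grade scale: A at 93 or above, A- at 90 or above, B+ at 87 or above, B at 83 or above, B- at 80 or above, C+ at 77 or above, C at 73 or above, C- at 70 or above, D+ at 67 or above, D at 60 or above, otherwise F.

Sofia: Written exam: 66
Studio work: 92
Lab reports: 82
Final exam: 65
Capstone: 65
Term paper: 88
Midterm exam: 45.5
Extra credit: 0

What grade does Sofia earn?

D+

Term paper score 88 ≥ 40: minimum met.
Weighted total:
  Written exam 66 × 0.13 = 8.58
  Studio work 92 × 0.12 = 11.04
  Lab reports 82 × 0.15 = 12.3
  Final exam 65 × 0.31 = 20.15
  Capstone 65 × 0.1 = 6.5
  Term paper 88 × 0.06 = 5.28
  Midterm exam 45.5 × 0.13 = 5.915
Sum = 69.765
Extra credit: 69.765 + 0 = 69.765
69.765 is ≥ 67 and < 70 → D+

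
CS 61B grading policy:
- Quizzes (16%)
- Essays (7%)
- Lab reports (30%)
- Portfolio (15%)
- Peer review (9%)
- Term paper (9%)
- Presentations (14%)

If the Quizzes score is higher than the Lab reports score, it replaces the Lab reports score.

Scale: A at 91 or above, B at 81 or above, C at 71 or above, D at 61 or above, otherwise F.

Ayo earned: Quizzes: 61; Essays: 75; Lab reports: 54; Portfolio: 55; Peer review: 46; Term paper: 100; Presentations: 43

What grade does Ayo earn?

Quizzes (61) > Lab reports (54), so Lab reports counts as 61.
Weighted total:
  Quizzes 61 × 0.16 = 9.76
  Essays 75 × 0.07 = 5.25
  Lab reports 61 × 0.3 = 18.3
  Portfolio 55 × 0.15 = 8.25
  Peer review 46 × 0.09 = 4.14
  Term paper 100 × 0.09 = 9
  Presentations 43 × 0.14 = 6.02
Sum = 60.72
60.72 < 61 → F

F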